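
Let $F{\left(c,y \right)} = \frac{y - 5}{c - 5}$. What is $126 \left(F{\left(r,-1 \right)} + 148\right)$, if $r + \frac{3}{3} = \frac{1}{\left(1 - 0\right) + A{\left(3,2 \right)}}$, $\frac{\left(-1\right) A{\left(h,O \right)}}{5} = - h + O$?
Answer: $\frac{93888}{5} \approx 18778.0$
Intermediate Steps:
$A{\left(h,O \right)} = - 5 O + 5 h$ ($A{\left(h,O \right)} = - 5 \left(- h + O\right) = - 5 \left(O - h\right) = - 5 O + 5 h$)
$r = - \frac{5}{6}$ ($r = -1 + \frac{1}{\left(1 - 0\right) + \left(\left(-5\right) 2 + 5 \cdot 3\right)} = -1 + \frac{1}{\left(1 + 0\right) + \left(-10 + 15\right)} = -1 + \frac{1}{1 + 5} = -1 + \frac{1}{6} = - \frac{5}{6} \approx -0.83333$)
$F{\left(c,y \right)} = \frac{-5 + y}{-5 + c}$
$126 \left(F{\left(r,-1 \right)} + 148\right) = 126 \left(\frac{-5 - 1}{-5 - \frac{5}{6}} + 148\right) = 126 \left(\frac{1}{- \frac{35}{6}} \left(-6\right) + 148\right) = 126 \left(\left(- \frac{6}{35}\right) \left(-6\right) + 148\right) = 126 \left(\frac{36}{35} + 148\right) = 126 \cdot \frac{5216}{35} = \frac{93888}{5}$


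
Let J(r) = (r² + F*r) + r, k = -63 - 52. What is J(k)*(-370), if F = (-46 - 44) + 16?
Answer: -7999400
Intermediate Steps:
F = -74 (F = -90 + 16 = -74)
k = -115
J(r) = r² - 73*r (J(r) = (r² - 74*r) + r = r² - 73*r)
J(k)*(-370) = -115*(-73 - 115)*(-370) = -115*(-188)*(-370) = 21620*(-370) = -7999400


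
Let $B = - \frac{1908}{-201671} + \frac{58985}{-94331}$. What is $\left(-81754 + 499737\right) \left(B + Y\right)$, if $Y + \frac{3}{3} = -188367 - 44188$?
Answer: $- \frac{1849205633681602004769}{19023827101} \approx -9.7205 \cdot 10^{10}$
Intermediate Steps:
$B = - \frac{11715580387}{19023827101}$ ($B = \left(-1908\right) \left(- \frac{1}{201671}\right) + 58985 \left(- \frac{1}{94331}\right) = \frac{1908}{201671} - \frac{58985}{94331} = - \frac{11715580387}{19023827101} \approx -0.61584$)
$Y = -232556$ ($Y = -1 - 232555 = -232556$)
$\left(-81754 + 499737\right) \left(B + Y\right) = \left(-81754 + 499737\right) \left(- \frac{11715580387}{19023827101} - 232556\right) = 417983 \left(- \frac{4424116850880543}{19023827101}\right) = - \frac{1849205633681602004769}{19023827101}$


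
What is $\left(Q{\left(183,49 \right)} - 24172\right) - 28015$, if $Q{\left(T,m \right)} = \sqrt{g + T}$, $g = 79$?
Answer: $-52187 + \sqrt{262} \approx -52171.0$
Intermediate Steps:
$Q{\left(T,m \right)} = \sqrt{79 + T}$
$\left(Q{\left(183,49 \right)} - 24172\right) - 28015 = \left(\sqrt{79 + 183} - 24172\right) - 28015 = \left(\sqrt{262} - 24172\right) - 28015 = \left(-24172 + \sqrt{262}\right) - 28015 = -52187 + \sqrt{262}$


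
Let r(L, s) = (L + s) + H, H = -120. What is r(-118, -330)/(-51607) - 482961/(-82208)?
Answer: 24970862471/4242508256 ≈ 5.8859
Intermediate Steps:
r(L, s) = -120 + L + s (r(L, s) = (L + s) - 120 = -120 + L + s)
r(-118, -330)/(-51607) - 482961/(-82208) = (-120 - 118 - 330)/(-51607) - 482961/(-82208) = -568*(-1/51607) - 482961*(-1/82208) = 568/51607 + 482961/82208 = 24970862471/4242508256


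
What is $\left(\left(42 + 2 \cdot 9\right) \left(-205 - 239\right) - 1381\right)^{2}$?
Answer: $785176441$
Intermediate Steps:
$\left(\left(42 + 2 \cdot 9\right) \left(-205 - 239\right) - 1381\right)^{2} = \left(\left(42 + 18\right) \left(-444\right) - 1381\right)^{2} = \left(60 \left(-444\right) - 1381\right)^{2} = \left(-26640 - 1381\right)^{2} = \left(-28021\right)^{2} = 785176441$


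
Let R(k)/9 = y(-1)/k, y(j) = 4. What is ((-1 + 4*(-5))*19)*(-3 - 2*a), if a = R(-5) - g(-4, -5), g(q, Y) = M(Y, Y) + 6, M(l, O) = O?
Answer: -26733/5 ≈ -5346.6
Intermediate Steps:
R(k) = 36/k (R(k) = 9*(4/k) = 36/k)
g(q, Y) = 6 + Y (g(q, Y) = Y + 6 = 6 + Y)
a = -41/5 (a = 36/(-5) - (6 - 5) = 36*(-⅕) - 1*1 = -36/5 - 1 = -41/5 ≈ -8.2000)
((-1 + 4*(-5))*19)*(-3 - 2*a) = ((-1 + 4*(-5))*19)*(-3 - 2*(-41/5)) = ((-1 - 20)*19)*(-3 + 82/5) = -21*19*(67/5) = -399*67/5 = -26733/5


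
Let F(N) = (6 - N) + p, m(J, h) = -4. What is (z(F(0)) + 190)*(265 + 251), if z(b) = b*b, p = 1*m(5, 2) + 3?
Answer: 110940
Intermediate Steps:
p = -1 (p = 1*(-4) + 3 = -4 + 3 = -1)
F(N) = 5 - N (F(N) = (6 - N) - 1 = 5 - N)
z(b) = b²
(z(F(0)) + 190)*(265 + 251) = ((5 - 1*0)² + 190)*(265 + 251) = ((5 + 0)² + 190)*516 = (5² + 190)*516 = (25 + 190)*516 = 215*516 = 110940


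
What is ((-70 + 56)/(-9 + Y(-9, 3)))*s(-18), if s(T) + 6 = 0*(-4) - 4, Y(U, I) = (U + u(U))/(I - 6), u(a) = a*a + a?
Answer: -14/3 ≈ -4.6667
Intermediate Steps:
u(a) = a + a² (u(a) = a² + a = a + a²)
Y(U, I) = (U + U*(1 + U))/(-6 + I) (Y(U, I) = (U + U*(1 + U))/(I - 6) = (U + U*(1 + U))/(-6 + I))
s(T) = -10 (s(T) = -6 + (0*(-4) - 4) = -6 + (0 - 4) = -6 - 4 = -10)
((-70 + 56)/(-9 + Y(-9, 3)))*s(-18) = ((-70 + 56)/(-9 - 9*(2 - 9)/(-6 + 3)))*(-10) = -14/(-9 - 9*(-7)/(-3))*(-10) = -14/(-9 - 9*(-⅓)*(-7))*(-10) = -14/(-9 - 21)*(-10) = -14/(-30)*(-10) = -14*(-1/30)*(-10) = (7/15)*(-10) = -14/3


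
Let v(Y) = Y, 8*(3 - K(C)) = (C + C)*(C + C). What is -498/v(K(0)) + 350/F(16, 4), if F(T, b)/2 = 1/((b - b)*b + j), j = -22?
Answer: -4016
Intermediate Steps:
K(C) = 3 - C**2/2 (K(C) = 3 - (C + C)*(C + C)/8 = 3 - 2*C*2*C/8 = 3 - C**2/2)
F(T, b) = -1/11 (F(T, b) = 2/((b - b)*b - 22) = 2/(0*b - 22) = 2/(0 - 22) = 2/(-22) = 2*(-1/22) = -1/11)
-498/v(K(0)) + 350/F(16, 4) = -498/(3 - 1/2*0**2) + 350/(-1/11) = -498/(3 - 1/2*0) + 350*(-11) = -498/(3 + 0) - 3850 = -498/3 - 3850 = -498*1/3 - 3850 = -166 - 3850 = -4016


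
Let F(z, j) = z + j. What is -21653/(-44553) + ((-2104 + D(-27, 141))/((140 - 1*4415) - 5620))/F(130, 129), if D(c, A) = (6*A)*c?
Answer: 56603835803/114180651165 ≈ 0.49574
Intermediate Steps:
D(c, A) = 6*A*c
F(z, j) = j + z
-21653/(-44553) + ((-2104 + D(-27, 141))/((140 - 1*4415) - 5620))/F(130, 129) = -21653/(-44553) + ((-2104 + 6*141*(-27))/((140 - 1*4415) - 5620))/(129 + 130) = -21653*(-1/44553) + ((-2104 - 22842)/((140 - 4415) - 5620))/259 = 21653/44553 - 24946/(-4275 - 5620)*(1/259) = 21653/44553 - 24946/(-9895)*(1/259) = 21653/44553 - 24946*(-1/9895)*(1/259) = 21653/44553 + (24946/9895)*(1/259) = 21653/44553 + 24946/2562805 = 56603835803/114180651165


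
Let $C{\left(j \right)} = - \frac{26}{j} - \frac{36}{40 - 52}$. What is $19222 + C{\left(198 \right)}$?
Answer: $\frac{1903262}{99} \approx 19225.0$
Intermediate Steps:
$C{\left(j \right)} = 3 - \frac{26}{j}$ ($C{\left(j \right)} = - \frac{26}{j} - \frac{36}{40 - 52} = - \frac{26}{j} - \frac{36}{-12} = - \frac{26}{j} - -3 = - \frac{26}{j} + 3 = 3 - \frac{26}{j}$)
$19222 + C{\left(198 \right)} = 19222 + \left(3 - \frac{26}{198}\right) = 19222 + \left(3 - \frac{13}{99}\right) = 19222 + \frac{284}{99} = \frac{1903262}{99}$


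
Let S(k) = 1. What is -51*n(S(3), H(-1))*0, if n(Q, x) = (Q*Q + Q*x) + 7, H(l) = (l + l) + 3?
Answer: 0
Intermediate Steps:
H(l) = 3 + 2*l (H(l) = 2*l + 3 = 3 + 2*l)
n(Q, x) = 7 + Q**2 + Q*x (n(Q, x) = (Q**2 + Q*x) + 7 = 7 + Q**2 + Q*x)
-51*n(S(3), H(-1))*0 = -51*(7 + 1**2 + 1*(3 + 2*(-1)))*0 = -51*(7 + 1 + 1*(3 - 2))*0 = -51*(7 + 1 + 1*1)*0 = -51*(7 + 1 + 1)*0 = -51*9*0 = -459*0 = 0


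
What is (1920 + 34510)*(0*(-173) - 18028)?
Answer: -656760040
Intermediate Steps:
(1920 + 34510)*(0*(-173) - 18028) = 36430*(0 - 18028) = 36430*(-18028) = -656760040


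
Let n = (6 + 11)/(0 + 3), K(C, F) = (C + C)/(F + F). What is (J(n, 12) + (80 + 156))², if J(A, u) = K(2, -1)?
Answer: 54756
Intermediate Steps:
K(C, F) = C/F (K(C, F) = (2*C)/((2*F)) = (2*C)*(1/(2*F)) = C/F)
n = 17/3 ≈ 5.6667
J(A, u) = -2 (J(A, u) = 2/(-1) = 2*(-1) = -2)
(J(n, 12) + (80 + 156))² = (-2 + (80 + 156))² = (-2 + 236)² = 234² = 54756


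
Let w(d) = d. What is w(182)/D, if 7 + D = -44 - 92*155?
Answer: -182/14311 ≈ -0.012717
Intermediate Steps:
D = -14311 (D = -7 + (-44 - 92*155) = -7 + (-44 - 14260) = -7 - 14304 = -14311)
w(182)/D = 182/(-14311) = 182*(-1/14311) = -182/14311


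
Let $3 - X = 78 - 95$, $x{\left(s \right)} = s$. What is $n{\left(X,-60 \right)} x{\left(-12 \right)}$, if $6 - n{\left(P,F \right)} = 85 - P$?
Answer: $708$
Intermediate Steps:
$X = 20$ ($X = 3 - \left(78 - 95\right) = 3 - -17 = 3 + 17 = 20$)
$n{\left(P,F \right)} = -79 + P$ ($n{\left(P,F \right)} = 6 - \left(85 - P\right) = 6 + \left(-85 + P\right) = -79 + P$)
$n{\left(X,-60 \right)} x{\left(-12 \right)} = \left(-79 + 20\right) \left(-12\right) = \left(-59\right) \left(-12\right) = 708$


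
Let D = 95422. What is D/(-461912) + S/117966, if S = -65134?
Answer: -10335681965/13622477748 ≈ -0.75872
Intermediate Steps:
D/(-461912) + S/117966 = 95422/(-461912) - 65134/117966 = 95422*(-1/461912) - 65134*1/117966 = -47711/230956 - 32567/58983 = -10335681965/13622477748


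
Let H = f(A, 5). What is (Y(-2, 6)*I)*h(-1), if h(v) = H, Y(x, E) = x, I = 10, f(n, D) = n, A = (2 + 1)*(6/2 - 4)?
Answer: 60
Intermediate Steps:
A = -3 (A = 3*(6*(½) - 4) = 3*(3 - 4) = 3*(-1) = -3)
H = -3
h(v) = -3
(Y(-2, 6)*I)*h(-1) = -2*10*(-3) = -20*(-3) = 60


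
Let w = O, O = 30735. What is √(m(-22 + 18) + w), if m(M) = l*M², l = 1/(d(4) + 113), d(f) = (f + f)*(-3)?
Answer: √243453359/89 ≈ 175.31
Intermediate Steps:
d(f) = -6*f (d(f) = (2*f)*(-3) = -6*f)
l = 1/89 (l = 1/(-6*4 + 113) = 1/(-24 + 113) = 1/89 ≈ 0.011236)
w = 30735
m(M) = M²/89
√(m(-22 + 18) + w) = √((-22 + 18)²/89 + 30735) = √((1/89)*(-4)² + 30735) = √((1/89)*16 + 30735) = √(16/89 + 30735) = √(2735431/89) = √243453359/89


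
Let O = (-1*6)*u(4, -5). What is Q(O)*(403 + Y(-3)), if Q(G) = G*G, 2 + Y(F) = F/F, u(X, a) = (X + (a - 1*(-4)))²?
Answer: 1172232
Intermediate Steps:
u(X, a) = (4 + X + a)² (u(X, a) = (X + (a + 4))² = (X + (4 + a))² = (4 + X + a)²)
Y(F) = -1 (Y(F) = -2 + F/F = -2 + 1 = -1)
O = -54 (O = (-1*6)*(4 + 4 - 5)² = -6*3² = -6*9 = -54)
Q(G) = G²
Q(O)*(403 + Y(-3)) = (-54)²*(403 - 1) = 2916*402 = 1172232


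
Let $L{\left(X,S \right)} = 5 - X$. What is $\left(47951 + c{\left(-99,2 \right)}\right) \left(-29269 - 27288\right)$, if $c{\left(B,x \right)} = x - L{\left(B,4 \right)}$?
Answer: $-2706195893$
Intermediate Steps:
$c{\left(B,x \right)} = -5 + B + x$ ($c{\left(B,x \right)} = x - \left(5 - B\right) = x + \left(-5 + B\right) = -5 + B + x$)
$\left(47951 + c{\left(-99,2 \right)}\right) \left(-29269 - 27288\right) = \left(47951 - 102\right) \left(-29269 - 27288\right) = \left(47951 - 102\right) \left(-56557\right) = 47849 \left(-56557\right) = -2706195893$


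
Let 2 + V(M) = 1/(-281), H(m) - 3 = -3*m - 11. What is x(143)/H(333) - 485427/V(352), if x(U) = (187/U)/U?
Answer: 255351908919260/1053943319 ≈ 2.4228e+5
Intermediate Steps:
H(m) = -8 - 3*m (H(m) = 3 + (-3*m - 11) = 3 + (-11 - 3*m) = -8 - 3*m)
x(U) = 187/U²
V(M) = -563/281 (V(M) = -2 + 1/(-281) = -2 - 1/281 = -563/281)
x(143)/H(333) - 485427/V(352) = (187/143²)/(-8 - 3*333) - 485427/(-563/281) = (187*(1/20449))/(-8 - 999) - 485427*(-281/563) = (17/1859)/(-1007) + 136404987/563 = (17/1859)*(-1/1007) + 136404987/563 = -17/1872013 + 136404987/563 = 255351908919260/1053943319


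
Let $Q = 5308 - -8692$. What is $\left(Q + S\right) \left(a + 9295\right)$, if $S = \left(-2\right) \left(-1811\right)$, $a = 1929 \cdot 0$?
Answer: $163796490$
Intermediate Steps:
$a = 0$
$Q = 14000$ ($Q = 5308 + 8692 = 14000$)
$S = 3622$
$\left(Q + S\right) \left(a + 9295\right) = \left(14000 + 3622\right) \left(0 + 9295\right) = 17622 \cdot 9295 = 163796490$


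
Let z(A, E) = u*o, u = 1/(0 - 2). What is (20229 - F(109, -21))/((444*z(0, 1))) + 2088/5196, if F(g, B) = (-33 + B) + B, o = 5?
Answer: -1433082/80105 ≈ -17.890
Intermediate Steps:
F(g, B) = -33 + 2*B
u = -½ (u = 1/(-2) = -½ ≈ -0.50000)
z(A, E) = -5/2 (z(A, E) = -½*5 = -5/2)
(20229 - F(109, -21))/((444*z(0, 1))) + 2088/5196 = (20229 - (-33 + 2*(-21)))/((444*(-5/2))) + 2088/5196 = (20229 - (-33 - 42))/(-1110) + 2088*(1/5196) = (20229 - 1*(-75))*(-1/1110) + 174/433 = (20229 + 75)*(-1/1110) + 174/433 = 20304*(-1/1110) + 174/433 = -3384/185 + 174/433 = -1433082/80105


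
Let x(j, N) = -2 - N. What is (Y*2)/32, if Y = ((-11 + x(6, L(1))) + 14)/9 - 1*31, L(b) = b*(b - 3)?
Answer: -23/12 ≈ -1.9167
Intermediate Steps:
L(b) = b*(-3 + b)
Y = -92/3 (Y = ((-11 + (-2 - (-3 + 1))) + 14)/9 - 1*31 = ((-11 + (-2 - (-2))) + 14)*(1/9) - 31 = ((-11 + (-2 - 1*(-2))) + 14)*(1/9) - 31 = ((-11 + (-2 + 2)) + 14)*(1/9) - 31 = ((-11 + 0) + 14)*(1/9) - 31 = (-11 + 14)*(1/9) - 31 = 3*(1/9) - 31 = 1/3 - 31 = -92/3 ≈ -30.667)
(Y*2)/32 = (-92/3*2)/32 = (1/32)*(-184/3) = -23/12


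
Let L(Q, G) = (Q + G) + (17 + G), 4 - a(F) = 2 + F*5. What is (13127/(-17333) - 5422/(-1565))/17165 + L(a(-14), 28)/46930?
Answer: 14192256235431/4370311937990050 ≈ 0.0032474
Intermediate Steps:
a(F) = 2 - 5*F (a(F) = 4 - (2 + F*5) = 4 - (2 + 5*F) = 4 + (-2 - 5*F) = 2 - 5*F)
L(Q, G) = 17 + Q + 2*G (L(Q, G) = (G + Q) + (17 + G) = 17 + Q + 2*G)
(13127/(-17333) - 5422/(-1565))/17165 + L(a(-14), 28)/46930 = (13127/(-17333) - 5422/(-1565))/17165 + (17 + (2 - 5*(-14)) + 2*28)/46930 = (13127*(-1/17333) - 5422*(-1/1565))*(1/17165) + (17 + (2 + 70) + 56)*(1/46930) = (-13127/17333 + 5422/1565)*(1/17165) + (17 + 72 + 56)*(1/46930) = (73435771/27126145)*(1/17165) + 145*(1/46930) = 73435771/465620278925 + 29/9386 = 14192256235431/4370311937990050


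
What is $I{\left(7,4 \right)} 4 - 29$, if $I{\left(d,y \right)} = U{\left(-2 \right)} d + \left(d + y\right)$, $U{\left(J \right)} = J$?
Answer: $-41$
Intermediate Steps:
$I{\left(d,y \right)} = y - d$ ($I{\left(d,y \right)} = - 2 d + \left(d + y\right) = y - d$)
$I{\left(7,4 \right)} 4 - 29 = \left(4 - 7\right) 4 - 29 = \left(-3\right) 4 - 29 = -12 - 29 = -41$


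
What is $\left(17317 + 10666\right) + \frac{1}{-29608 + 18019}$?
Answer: $\frac{324294986}{11589} \approx 27983.0$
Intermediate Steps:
$\left(17317 + 10666\right) + \frac{1}{-29608 + 18019} = 27983 + \frac{1}{-11589} = 27983 - \frac{1}{11589} = \frac{324294986}{11589}$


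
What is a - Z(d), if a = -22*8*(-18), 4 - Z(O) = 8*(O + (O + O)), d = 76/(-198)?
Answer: 104108/33 ≈ 3154.8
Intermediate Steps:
d = -38/99 (d = 76*(-1/198) = -38/99 ≈ -0.38384)
Z(O) = 4 - 24*O (Z(O) = 4 - 8*(O + (O + O)) = 4 - 8*(O + 2*O) = 4 - 8*3*O = 4 - 24*O)
a = 3168 (a = -176*(-18) = 3168)
a - Z(d) = 3168 - (4 - 24*(-38/99)) = 3168 - (4 + 304/33) = 3168 - 1*436/33 = 3168 - 436/33 = 104108/33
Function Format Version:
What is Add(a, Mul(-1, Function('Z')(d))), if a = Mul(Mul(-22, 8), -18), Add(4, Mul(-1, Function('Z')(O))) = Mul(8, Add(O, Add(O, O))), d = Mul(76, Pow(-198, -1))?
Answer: Rational(104108, 33) ≈ 3154.8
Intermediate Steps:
d = Rational(-38, 99) (d = Mul(76, Rational(-1, 198)) = Rational(-38, 99) ≈ -0.38384)
Function('Z')(O) = Add(4, Mul(-24, O)) (Function('Z')(O) = Add(4, Mul(-1, Mul(8, Add(O, Add(O, O))))) = Add(4, Mul(-1, Mul(8, Add(O, Mul(2, O))))) = Add(4, Mul(-1, Mul(8, Mul(3, O)))) = Add(4, Mul(-1, Mul(24, O))) = Add(4, Mul(-24, O)))
a = 3168 (a = Mul(-176, -18) = 3168)
Add(a, Mul(-1, Function('Z')(d))) = Add(3168, Mul(-1, Add(4, Mul(-24, Rational(-38, 99))))) = Add(3168, Mul(-1, Add(4, Rational(304, 33)))) = Add(3168, Mul(-1, Rational(436, 33))) = Add(3168, Rational(-436, 33)) = Rational(104108, 33)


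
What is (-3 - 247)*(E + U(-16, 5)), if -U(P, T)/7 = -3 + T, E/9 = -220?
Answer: 498500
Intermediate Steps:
E = -1980 (E = 9*(-220) = -1980)
U(P, T) = 21 - 7*T (U(P, T) = -7*(-3 + T) = 21 - 7*T)
(-3 - 247)*(E + U(-16, 5)) = (-3 - 247)*(-1980 + (21 - 7*5)) = -250*(-1980 + (21 - 35)) = -250*(-1980 - 14) = -250*(-1994) = 498500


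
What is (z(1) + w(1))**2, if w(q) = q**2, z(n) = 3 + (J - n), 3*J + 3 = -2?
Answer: 16/9 ≈ 1.7778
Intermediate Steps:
J = -5/3 (J = -1 + (1/3)*(-2) = -1 - 2/3 = -5/3 ≈ -1.6667)
z(n) = 4/3 - n (z(n) = 3 + (-5/3 - n) = 4/3 - n)
(z(1) + w(1))**2 = ((4/3 - 1*1) + 1**2)**2 = ((4/3 - 1) + 1)**2 = (1/3 + 1)**2 = (4/3)**2 = 16/9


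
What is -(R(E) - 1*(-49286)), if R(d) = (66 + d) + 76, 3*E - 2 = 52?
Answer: -49446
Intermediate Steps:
E = 18 (E = ⅔ + (⅓)*52 = ⅔ + 52/3 = 18)
R(d) = 142 + d
-(R(E) - 1*(-49286)) = -((142 + 18) - 1*(-49286)) = -(160 + 49286) = -1*49446 = -49446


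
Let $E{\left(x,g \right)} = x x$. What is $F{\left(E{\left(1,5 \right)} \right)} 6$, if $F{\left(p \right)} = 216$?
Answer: $1296$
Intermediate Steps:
$E{\left(x,g \right)} = x^{2}$
$F{\left(E{\left(1,5 \right)} \right)} 6 = 216 \cdot 6 = 1296$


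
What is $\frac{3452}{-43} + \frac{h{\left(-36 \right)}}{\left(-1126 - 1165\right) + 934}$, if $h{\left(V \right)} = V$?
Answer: $- \frac{4682816}{58351} \approx -80.253$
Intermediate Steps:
$\frac{3452}{-43} + \frac{h{\left(-36 \right)}}{\left(-1126 - 1165\right) + 934} = \frac{3452}{-43} - \frac{36}{\left(-1126 - 1165\right) + 934} = 3452 \left(- \frac{1}{43}\right) - \frac{36}{-2291 + 934} = - \frac{3452}{43} - \frac{36}{-1357} = - \frac{3452}{43} - - \frac{36}{1357} = - \frac{3452}{43} + \frac{36}{1357} = - \frac{4682816}{58351}$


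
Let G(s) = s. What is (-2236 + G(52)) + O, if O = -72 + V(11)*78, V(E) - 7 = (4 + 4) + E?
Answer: -228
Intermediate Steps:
V(E) = 15 + E (V(E) = 7 + ((4 + 4) + E) = 7 + (8 + E) = 15 + E)
O = 1956 (O = -72 + (15 + 11)*78 = -72 + 26*78 = -72 + 2028 = 1956)
(-2236 + G(52)) + O = (-2236 + 52) + 1956 = -2184 + 1956 = -228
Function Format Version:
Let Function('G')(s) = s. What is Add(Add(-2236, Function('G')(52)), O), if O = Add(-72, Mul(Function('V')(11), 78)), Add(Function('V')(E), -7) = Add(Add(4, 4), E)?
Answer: -228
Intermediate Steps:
Function('V')(E) = Add(15, E) (Function('V')(E) = Add(7, Add(Add(4, 4), E)) = Add(7, Add(8, E)) = Add(15, E))
O = 1956 (O = Add(-72, Mul(Add(15, 11), 78)) = Add(-72, Mul(26, 78)) = Add(-72, 2028) = 1956)
Add(Add(-2236, Function('G')(52)), O) = Add(Add(-2236, 52), 1956) = Add(-2184, 1956) = -228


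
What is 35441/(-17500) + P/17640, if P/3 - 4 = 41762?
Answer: 311019/61250 ≈ 5.0779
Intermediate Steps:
P = 125298 (P = 12 + 3*41762 = 12 + 125286 = 125298)
35441/(-17500) + P/17640 = 35441/(-17500) + 125298/17640 = 35441*(-1/17500) + 125298*(1/17640) = -5063/2500 + 6961/980 = 311019/61250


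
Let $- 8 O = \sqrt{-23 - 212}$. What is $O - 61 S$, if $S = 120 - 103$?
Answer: $-1037 - \frac{i \sqrt{235}}{8} \approx -1037.0 - 1.9162 i$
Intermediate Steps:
$O = - \frac{i \sqrt{235}}{8}$ ($O = - \frac{\sqrt{-23 - 212}}{8} = - \frac{\sqrt{-235}}{8} = - \frac{i \sqrt{235}}{8} \approx - 1.9162 i$)
$S = 17$
$O - 61 S = - \frac{i \sqrt{235}}{8} - 1037 = -1037 - \frac{i \sqrt{235}}{8}$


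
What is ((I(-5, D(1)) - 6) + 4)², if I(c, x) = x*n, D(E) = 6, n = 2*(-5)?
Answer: 3844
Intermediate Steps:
n = -10
I(c, x) = -10*x (I(c, x) = x*(-10) = -10*x)
((I(-5, D(1)) - 6) + 4)² = ((-10*6 - 6) + 4)² = ((-60 - 6) + 4)² = (-66 + 4)² = (-62)² = 3844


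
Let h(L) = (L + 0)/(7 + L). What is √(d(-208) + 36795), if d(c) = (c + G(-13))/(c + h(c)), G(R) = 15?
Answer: 3*√4422053402/1040 ≈ 191.82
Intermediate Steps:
h(L) = L/(7 + L)
d(c) = (15 + c)/(c + c/(7 + c)) (d(c) = (c + 15)/(c + c/(7 + c)) = (15 + c)/(c + c/(7 + c)))
√(d(-208) + 36795) = √((7 - 208)*(15 - 208)/((-208)*(8 - 208)) + 36795) = √(-1/208*(-201)*(-193)/(-200) + 36795) = √(-1/208*(-1/200)*(-201)*(-193) + 36795) = √(38793/41600 + 36795) = √(1530710793/41600) = 3*√4422053402/1040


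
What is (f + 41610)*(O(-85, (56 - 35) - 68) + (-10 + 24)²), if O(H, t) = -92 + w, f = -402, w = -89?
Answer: 618120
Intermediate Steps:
O(H, t) = -181 (O(H, t) = -92 - 89 = -181)
(f + 41610)*(O(-85, (56 - 35) - 68) + (-10 + 24)²) = (-402 + 41610)*(-181 + (-10 + 24)²) = 41208*(-181 + 14²) = 41208*(-181 + 196) = 41208*15 = 618120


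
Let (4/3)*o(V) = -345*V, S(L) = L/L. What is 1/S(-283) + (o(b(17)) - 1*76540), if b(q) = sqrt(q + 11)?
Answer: -76539 - 1035*sqrt(7)/2 ≈ -77908.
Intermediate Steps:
S(L) = 1
b(q) = sqrt(11 + q)
o(V) = -1035*V/4 (o(V) = 3*(-345*V)/4 = -1035*V/4)
1/S(-283) + (o(b(17)) - 1*76540) = 1/1 + (-1035*sqrt(11 + 17)/4 - 1*76540) = 1 + (-1035*sqrt(7)/2 - 76540) = 1 + (-76540 - 1035*sqrt(7)/2) = -76539 - 1035*sqrt(7)/2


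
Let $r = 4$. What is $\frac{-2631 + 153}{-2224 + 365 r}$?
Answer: $\frac{1239}{382} \approx 3.2435$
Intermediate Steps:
$\frac{-2631 + 153}{-2224 + 365 r} = \frac{-2631 + 153}{-2224 + 365 \cdot 4} = - \frac{2478}{-2224 + 1460} = - \frac{2478}{-764} = \left(-2478\right) \left(- \frac{1}{764}\right) = \frac{1239}{382}$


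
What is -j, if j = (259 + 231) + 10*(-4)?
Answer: -450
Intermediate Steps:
j = 450 (j = 490 - 40 = 450)
-j = -1*450 = -450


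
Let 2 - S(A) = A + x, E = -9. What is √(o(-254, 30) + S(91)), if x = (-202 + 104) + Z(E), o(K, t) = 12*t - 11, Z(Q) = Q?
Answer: √367 ≈ 19.157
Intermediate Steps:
o(K, t) = -11 + 12*t
x = -107 (x = (-202 + 104) - 9 = -98 - 9 = -107)
S(A) = 109 - A (S(A) = 2 - (A - 107) = 2 - (-107 + A) = 2 + (107 - A) = 109 - A)
√(o(-254, 30) + S(91)) = √((-11 + 12*30) + (109 - 1*91)) = √((-11 + 360) + (109 - 91)) = √(349 + 18) = √367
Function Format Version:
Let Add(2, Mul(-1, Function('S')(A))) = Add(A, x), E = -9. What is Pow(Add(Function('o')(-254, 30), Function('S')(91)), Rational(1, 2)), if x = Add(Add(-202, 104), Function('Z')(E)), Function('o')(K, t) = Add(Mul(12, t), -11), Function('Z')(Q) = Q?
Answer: Pow(367, Rational(1, 2)) ≈ 19.157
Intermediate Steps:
Function('o')(K, t) = Add(-11, Mul(12, t))
x = -107 (x = Add(Add(-202, 104), -9) = Add(-98, -9) = -107)
Function('S')(A) = Add(109, Mul(-1, A)) (Function('S')(A) = Add(2, Mul(-1, Add(A, -107))) = Add(2, Mul(-1, Add(-107, A))) = Add(2, Add(107, Mul(-1, A))) = Add(109, Mul(-1, A)))
Pow(Add(Function('o')(-254, 30), Function('S')(91)), Rational(1, 2)) = Pow(Add(Add(-11, Mul(12, 30)), Add(109, Mul(-1, 91))), Rational(1, 2)) = Pow(Add(Add(-11, 360), Add(109, -91)), Rational(1, 2)) = Pow(Add(349, 18), Rational(1, 2)) = Pow(367, Rational(1, 2))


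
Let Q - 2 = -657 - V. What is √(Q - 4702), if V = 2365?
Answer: 3*I*√858 ≈ 87.875*I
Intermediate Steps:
Q = -3020 (Q = 2 + (-657 - 1*2365) = 2 + (-657 - 2365) = 2 - 3022 = -3020)
√(Q - 4702) = √(-3020 - 4702) = √(-7722) = 3*I*√858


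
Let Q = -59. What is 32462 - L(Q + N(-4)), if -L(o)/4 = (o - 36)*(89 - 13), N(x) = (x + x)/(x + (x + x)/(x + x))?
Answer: 13178/3 ≈ 4392.7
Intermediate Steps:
N(x) = 2*x/(1 + x) (N(x) = (2*x)/(x + (2*x)/((2*x))) = (2*x)/(x + (2*x)*(1/(2*x))) = (2*x)/(x + 1) = (2*x)/(1 + x) = 2*x/(1 + x))
L(o) = 10944 - 304*o (L(o) = -4*(o - 36)*(89 - 13) = -4*(-36 + o)*76 = -4*(-2736 + 76*o) = 10944 - 304*o)
32462 - L(Q + N(-4)) = 32462 - (10944 - 304*(-59 + 2*(-4)/(1 - 4))) = 32462 - (10944 - 304*(-59 + 2*(-4)/(-3))) = 32462 - (10944 - 304*(-59 + 2*(-4)*(-⅓))) = 32462 - (10944 - 304*(-59 + 8/3)) = 32462 - (10944 - 304*(-169/3)) = 32462 - (10944 + 51376/3) = 32462 - 1*84208/3 = 32462 - 84208/3 = 13178/3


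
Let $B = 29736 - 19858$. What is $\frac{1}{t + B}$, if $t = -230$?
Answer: $\frac{1}{9648} \approx 0.00010365$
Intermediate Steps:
$B = 9878$
$\frac{1}{t + B} = \frac{1}{-230 + 9878} = \frac{1}{9648}$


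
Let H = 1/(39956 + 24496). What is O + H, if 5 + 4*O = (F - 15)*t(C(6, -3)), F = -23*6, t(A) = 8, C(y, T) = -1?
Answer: -4950719/16113 ≈ -307.25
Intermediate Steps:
F = -138
O = -1229/4 (O = -5/4 + ((-138 - 15)*8)/4 = -5/4 + (-153*8)/4 = -5/4 + (1/4)*(-1224) = -5/4 - 306 = -1229/4 ≈ -307.25)
H = 1/64452 ≈ 1.5515e-5
O + H = -1229/4 + 1/64452 = -4950719/16113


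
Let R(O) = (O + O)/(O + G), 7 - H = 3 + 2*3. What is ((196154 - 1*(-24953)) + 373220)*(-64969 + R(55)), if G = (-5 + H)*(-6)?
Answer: -3745379217741/97 ≈ -3.8612e+10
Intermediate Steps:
H = -2 (H = 7 - (3 + 2*3) = 7 - (3 + 6) = 7 - 1*9 = 7 - 9 = -2)
G = 42 (G = (-5 - 2)*(-6) = -7*(-6) = 42)
R(O) = 2*O/(42 + O) (R(O) = (O + O)/(O + 42) = (2*O)/(42 + O) = 2*O/(42 + O))
((196154 - 1*(-24953)) + 373220)*(-64969 + R(55)) = ((196154 - 1*(-24953)) + 373220)*(-64969 + 2*55/(42 + 55)) = ((196154 + 24953) + 373220)*(-64969 + 2*55/97) = (221107 + 373220)*(-64969 + 2*55*(1/97)) = 594327*(-64969 + 110/97) = 594327*(-6301883/97) = -3745379217741/97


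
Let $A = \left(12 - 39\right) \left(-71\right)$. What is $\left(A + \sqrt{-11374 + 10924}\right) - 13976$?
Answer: $-12059 + 15 i \sqrt{2} \approx -12059.0 + 21.213 i$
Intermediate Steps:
$A = 1917$ ($A = \left(-27\right) \left(-71\right) = 1917$)
$\left(A + \sqrt{-11374 + 10924}\right) - 13976 = \left(1917 + \sqrt{-11374 + 10924}\right) - 13976 = \left(1917 + \sqrt{-450}\right) - 13976 = \left(1917 + 15 i \sqrt{2}\right) - 13976 = -12059 + 15 i \sqrt{2}$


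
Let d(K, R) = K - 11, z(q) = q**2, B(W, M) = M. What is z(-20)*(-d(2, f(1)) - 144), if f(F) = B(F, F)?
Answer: -54000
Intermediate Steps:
f(F) = F
d(K, R) = -11 + K
z(-20)*(-d(2, f(1)) - 144) = (-20)**2*(-(-11 + 2) - 144) = 400*(-1*(-9) - 144) = 400*(9 - 144) = 400*(-135) = -54000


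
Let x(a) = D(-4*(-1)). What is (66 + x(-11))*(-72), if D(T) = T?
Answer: -5040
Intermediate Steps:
x(a) = 4 (x(a) = -4*(-1) = 4)
(66 + x(-11))*(-72) = (66 + 4)*(-72) = 70*(-72) = -5040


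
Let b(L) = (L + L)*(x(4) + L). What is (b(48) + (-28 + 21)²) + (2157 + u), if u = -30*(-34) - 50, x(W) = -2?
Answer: 7592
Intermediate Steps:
u = 970 (u = 1020 - 50 = 970)
b(L) = 2*L*(-2 + L) (b(L) = (L + L)*(-2 + L) = (2*L)*(-2 + L) = 2*L*(-2 + L))
(b(48) + (-28 + 21)²) + (2157 + u) = (2*48*(-2 + 48) + (-28 + 21)²) + (2157 + 970) = (2*48*46 + (-7)²) + 3127 = (4416 + 49) + 3127 = 4465 + 3127 = 7592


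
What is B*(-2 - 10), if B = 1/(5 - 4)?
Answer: -12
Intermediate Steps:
B = 1 (B = 1/1 = 1)
B*(-2 - 10) = 1*(-2 - 10) = 1*(-12) = -12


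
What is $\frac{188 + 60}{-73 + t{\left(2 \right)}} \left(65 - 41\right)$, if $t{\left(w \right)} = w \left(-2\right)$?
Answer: $- \frac{5952}{77} \approx -77.299$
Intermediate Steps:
$t{\left(w \right)} = - 2 w$
$\frac{188 + 60}{-73 + t{\left(2 \right)}} \left(65 - 41\right) = \frac{188 + 60}{-73 - 4} \left(65 - 41\right) = \frac{248}{-73 - 4} \cdot 24 = \frac{248}{-77} \cdot 24 = 248 \left(- \frac{1}{77}\right) 24 = \left(- \frac{248}{77}\right) 24 = - \frac{5952}{77}$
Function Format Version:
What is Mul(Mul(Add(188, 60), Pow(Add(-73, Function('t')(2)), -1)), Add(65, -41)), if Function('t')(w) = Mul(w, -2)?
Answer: Rational(-5952, 77) ≈ -77.299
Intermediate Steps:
Function('t')(w) = Mul(-2, w)
Mul(Mul(Add(188, 60), Pow(Add(-73, Function('t')(2)), -1)), Add(65, -41)) = Mul(Mul(Add(188, 60), Pow(Add(-73, Mul(-2, 2)), -1)), Add(65, -41)) = Mul(Mul(248, Pow(Add(-73, -4), -1)), 24) = Mul(Mul(248, Pow(-77, -1)), 24) = Mul(Mul(248, Rational(-1, 77)), 24) = Mul(Rational(-248, 77), 24) = Rational(-5952, 77)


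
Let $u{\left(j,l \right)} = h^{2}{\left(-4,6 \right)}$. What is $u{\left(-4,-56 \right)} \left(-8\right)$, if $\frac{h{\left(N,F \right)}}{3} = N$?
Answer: $-1152$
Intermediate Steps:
$h{\left(N,F \right)} = 3 N$
$u{\left(j,l \right)} = 144$ ($u{\left(j,l \right)} = \left(3 \left(-4\right)\right)^{2} = \left(-12\right)^{2} = 144$)
$u{\left(-4,-56 \right)} \left(-8\right) = 144 \left(-8\right) = -1152$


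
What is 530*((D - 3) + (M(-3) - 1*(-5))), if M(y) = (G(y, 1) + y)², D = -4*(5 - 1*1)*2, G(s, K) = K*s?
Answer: 3180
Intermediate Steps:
D = -32 (D = -4*(5 - 1)*2 = -4*4*2 = -16*2 = -32)
M(y) = 4*y² (M(y) = (1*y + y)² = (y + y)² = (2*y)² = 4*y²)
530*((D - 3) + (M(-3) - 1*(-5))) = 530*((-32 - 3) + (4*(-3)² - 1*(-5))) = 530*(-35 + (4*9 + 5)) = 530*(-35 + (36 + 5)) = 530*(-35 + 41) = 530*6 = 3180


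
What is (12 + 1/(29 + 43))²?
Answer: 748225/5184 ≈ 144.33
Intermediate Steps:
(12 + 1/(29 + 43))² = (12 + 1/72)² = (865/72)² = 748225/5184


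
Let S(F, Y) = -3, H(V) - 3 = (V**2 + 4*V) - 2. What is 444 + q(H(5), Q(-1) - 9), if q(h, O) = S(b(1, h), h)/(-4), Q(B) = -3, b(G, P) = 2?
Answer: 1779/4 ≈ 444.75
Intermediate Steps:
H(V) = 1 + V**2 + 4*V (H(V) = 3 + ((V**2 + 4*V) - 2) = 3 + (-2 + V**2 + 4*V) = 1 + V**2 + 4*V)
q(h, O) = 3/4 (q(h, O) = -3/(-4) = -3*(-1/4) = 3/4)
444 + q(H(5), Q(-1) - 9) = 444 + 3/4 = 1779/4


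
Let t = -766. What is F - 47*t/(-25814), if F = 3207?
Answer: 41374748/12907 ≈ 3205.6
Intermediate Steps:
F - 47*t/(-25814) = 3207 - 47*(-766)/(-25814) = 3207 + 36002*(-1/25814) = 3207 - 18001/12907 = 41374748/12907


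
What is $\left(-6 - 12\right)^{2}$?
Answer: $324$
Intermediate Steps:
$\left(-6 - 12\right)^{2} = \left(-18\right)^{2} = 324$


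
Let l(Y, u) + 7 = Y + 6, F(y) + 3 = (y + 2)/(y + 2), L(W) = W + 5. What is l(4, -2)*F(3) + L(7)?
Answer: 6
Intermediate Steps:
L(W) = 5 + W
F(y) = -2 (F(y) = -3 + (y + 2)/(y + 2) = -3 + (2 + y)/(2 + y) = -3 + 1 = -2)
l(Y, u) = -1 + Y (l(Y, u) = -7 + (Y + 6) = -7 + (6 + Y) = -1 + Y)
l(4, -2)*F(3) + L(7) = (-1 + 4)*(-2) + (5 + 7) = 3*(-2) + 12 = -6 + 12 = 6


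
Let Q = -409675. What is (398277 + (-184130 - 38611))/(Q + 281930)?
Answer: -175536/127745 ≈ -1.3741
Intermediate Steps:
(398277 + (-184130 - 38611))/(Q + 281930) = (398277 + (-184130 - 38611))/(-409675 + 281930) = (398277 - 222741)/(-127745) = 175536*(-1/127745) = -175536/127745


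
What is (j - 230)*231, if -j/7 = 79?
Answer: -180873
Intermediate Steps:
j = -553 (j = -7*79 = -553)
(j - 230)*231 = (-553 - 230)*231 = -783*231 = -180873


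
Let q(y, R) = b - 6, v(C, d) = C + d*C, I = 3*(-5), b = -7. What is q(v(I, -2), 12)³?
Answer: -2197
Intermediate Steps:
I = -15
v(C, d) = C + C*d
q(y, R) = -13 (q(y, R) = -7 - 6 = -13)
q(v(I, -2), 12)³ = (-13)³ = -2197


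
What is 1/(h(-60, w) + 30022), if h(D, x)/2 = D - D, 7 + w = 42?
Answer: 1/30022 ≈ 3.3309e-5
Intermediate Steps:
w = 35 (w = -7 + 42 = 35)
h(D, x) = 0 (h(D, x) = 2*(D - D) = 2*0 = 0)
1/(h(-60, w) + 30022) = 1/(0 + 30022) = 1/30022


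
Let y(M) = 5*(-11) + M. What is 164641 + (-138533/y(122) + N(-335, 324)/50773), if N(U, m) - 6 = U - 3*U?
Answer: 553040581314/3401791 ≈ 1.6257e+5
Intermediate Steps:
N(U, m) = 6 - 2*U (N(U, m) = 6 + (U - 3*U) = 6 - 2*U)
y(M) = -55 + M
164641 + (-138533/y(122) + N(-335, 324)/50773) = 164641 + (-138533/(-55 + 122) + (6 - 2*(-335))/50773) = 164641 + (-138533/67 + (6 + 670)*(1/50773)) = 164641 + (-138533*1/67 + 676*(1/50773)) = 164641 + (-138533/67 + 676/50773) = 164641 - 7033690717/3401791 = 553040581314/3401791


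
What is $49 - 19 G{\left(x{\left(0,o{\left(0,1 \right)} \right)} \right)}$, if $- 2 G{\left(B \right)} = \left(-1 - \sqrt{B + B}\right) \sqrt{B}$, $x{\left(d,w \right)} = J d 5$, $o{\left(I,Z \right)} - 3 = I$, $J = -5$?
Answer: $49$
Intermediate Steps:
$o{\left(I,Z \right)} = 3 + I$
$x{\left(d,w \right)} = - 25 d$ ($x{\left(d,w \right)} = - 5 d 5 = - 25 d$)
$G{\left(B \right)} = - \frac{\sqrt{B} \left(-1 - \sqrt{2} \sqrt{B}\right)}{2}$ ($G{\left(B \right)} = - \frac{\left(-1 - \sqrt{B + B}\right) \sqrt{B}}{2} = - \frac{\left(-1 - \sqrt{2 B}\right) \sqrt{B}}{2} = - \frac{\left(-1 - \sqrt{2} \sqrt{B}\right) \sqrt{B}}{2} = - \frac{\sqrt{B} \left(-1 - \sqrt{2} \sqrt{B}\right)}{2}$)
$49 - 19 G{\left(x{\left(0,o{\left(0,1 \right)} \right)} \right)} = 49 - 19 \left(\frac{\sqrt{\left(-25\right) 0}}{2} + \frac{\left(-25\right) 0 \sqrt{2}}{2}\right) = 49 - 19 \left(\frac{\sqrt{0}}{2} + \frac{1}{2} \cdot 0 \sqrt{2}\right) = 49 - 19 \left(\frac{1}{2} \cdot 0 + 0\right) = 49 - 19 \left(0 + 0\right) = 49 - 0 = 49 + 0 = 49$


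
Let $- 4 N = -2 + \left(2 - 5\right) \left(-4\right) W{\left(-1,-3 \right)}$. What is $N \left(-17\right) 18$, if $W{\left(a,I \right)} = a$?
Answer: $-1071$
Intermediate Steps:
$N = \frac{7}{2}$ ($N = - \frac{-2 + \left(2 - 5\right) \left(-4\right) \left(-1\right)}{4} = - \frac{-2 + \left(-3\right) \left(-4\right) \left(-1\right)}{4} = - \frac{-2 + 12 \left(-1\right)}{4} = - \frac{-2 - 12}{4} = \left(- \frac{1}{4}\right) \left(-14\right) = \frac{7}{2} \approx 3.5$)
$N \left(-17\right) 18 = \frac{7}{2} \left(-17\right) 18 = \left(- \frac{119}{2}\right) 18 = -1071$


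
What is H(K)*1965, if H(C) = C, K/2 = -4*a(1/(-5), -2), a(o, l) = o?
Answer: 3144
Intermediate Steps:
K = 8/5 (K = 2*(-4/(-5)) = 2*(-4*(-⅕)) = 2*(⅘) = 8/5 ≈ 1.6000)
H(K)*1965 = (8/5)*1965 = 3144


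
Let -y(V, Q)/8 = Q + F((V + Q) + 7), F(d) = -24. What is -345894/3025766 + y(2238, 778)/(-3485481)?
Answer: -20471647319/181831894887 ≈ -0.11259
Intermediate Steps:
y(V, Q) = 192 - 8*Q (y(V, Q) = -8*(Q - 24) = -8*(-24 + Q) = 192 - 8*Q)
-345894/3025766 + y(2238, 778)/(-3485481) = -345894/3025766 + (192 - 8*778)/(-3485481) = -345894*1/3025766 + (192 - 6224)*(-1/3485481) = -172947/1512883 - 6032*(-1/3485481) = -172947/1512883 + 208/120189 = -20471647319/181831894887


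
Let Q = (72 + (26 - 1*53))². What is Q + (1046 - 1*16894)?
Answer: -13823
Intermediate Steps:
Q = 2025 (Q = (72 + (26 - 53))² = (72 - 27)² = 45² = 2025)
Q + (1046 - 1*16894) = 2025 + (1046 - 1*16894) = 2025 + (1046 - 16894) = 2025 - 15848 = -13823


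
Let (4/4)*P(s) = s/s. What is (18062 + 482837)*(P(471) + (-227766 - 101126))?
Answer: -164741173009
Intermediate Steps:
P(s) = 1 (P(s) = s/s = 1)
(18062 + 482837)*(P(471) + (-227766 - 101126)) = (18062 + 482837)*(1 + (-227766 - 101126)) = 500899*(1 - 328892) = 500899*(-328891) = -164741173009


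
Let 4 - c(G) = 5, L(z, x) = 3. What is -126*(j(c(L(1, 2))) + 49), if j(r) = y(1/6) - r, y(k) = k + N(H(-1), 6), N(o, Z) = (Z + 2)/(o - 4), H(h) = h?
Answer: -30597/5 ≈ -6119.4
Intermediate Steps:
c(G) = -1 (c(G) = 4 - 1*5 = 4 - 5 = -1)
N(o, Z) = (2 + Z)/(-4 + o)
y(k) = -8/5 + k (y(k) = k + (2 + 6)/(-4 - 1) = k + 8/(-5) = k - 1/5*8 = k - 8/5 = -8/5 + k)
j(r) = -43/30 - r (j(r) = (-8/5 + 1/6) - r = -43/30 - r)
-126*(j(c(L(1, 2))) + 49) = -126*((-43/30 - 1*(-1)) + 49) = -126*((-43/30 + 1) + 49) = -126*(-13/30 + 49) = -126*1457/30 = -30597/5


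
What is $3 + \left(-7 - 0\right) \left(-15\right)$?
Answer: $108$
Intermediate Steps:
$3 + \left(-7 - 0\right) \left(-15\right) = 3 + \left(-7 + 0\right) \left(-15\right) = 3 - -105 = 3 + 105 = 108$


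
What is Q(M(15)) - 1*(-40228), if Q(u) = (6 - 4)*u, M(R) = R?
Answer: 40258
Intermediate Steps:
Q(u) = 2*u
Q(M(15)) - 1*(-40228) = 2*15 - 1*(-40228) = 30 + 40228 = 40258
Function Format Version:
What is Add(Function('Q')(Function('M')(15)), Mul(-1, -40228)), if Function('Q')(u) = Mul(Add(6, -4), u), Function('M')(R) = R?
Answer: 40258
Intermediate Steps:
Function('Q')(u) = Mul(2, u)
Add(Function('Q')(Function('M')(15)), Mul(-1, -40228)) = Add(Mul(2, 15), Mul(-1, -40228)) = Add(30, 40228) = 40258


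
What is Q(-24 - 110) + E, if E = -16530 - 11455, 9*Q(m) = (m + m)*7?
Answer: -253741/9 ≈ -28193.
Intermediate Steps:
Q(m) = 14*m/9 (Q(m) = ((m + m)*7)/9 = ((2*m)*7)/9 = (14*m)/9 = 14*m/9)
E = -27985
Q(-24 - 110) + E = 14*(-24 - 110)/9 - 27985 = (14/9)*(-134) - 27985 = -1876/9 - 27985 = -253741/9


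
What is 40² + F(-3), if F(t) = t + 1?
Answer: 1598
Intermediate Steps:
F(t) = 1 + t
40² + F(-3) = 40² + (1 - 3) = 1600 - 2 = 1598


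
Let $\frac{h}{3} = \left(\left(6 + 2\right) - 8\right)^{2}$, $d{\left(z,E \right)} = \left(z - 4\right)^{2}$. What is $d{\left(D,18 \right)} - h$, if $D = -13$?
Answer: $289$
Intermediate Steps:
$d{\left(z,E \right)} = \left(-4 + z\right)^{2}$
$h = 0$ ($h = 3 \left(\left(6 + 2\right) - 8\right)^{2} = 3 \left(8 - 8\right)^{2} = 3 \cdot 0^{2} = 3 \cdot 0 = 0$)
$d{\left(D,18 \right)} - h = \left(-4 - 13\right)^{2} - 0 = \left(-17\right)^{2} + 0 = 289 + 0 = 289$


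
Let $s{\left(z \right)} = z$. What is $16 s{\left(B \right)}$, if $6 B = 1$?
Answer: $\frac{8}{3} \approx 2.6667$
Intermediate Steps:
$B = \frac{1}{6}$ ($B = \frac{1}{6} \cdot 1 = \frac{1}{6} \approx 0.16667$)
$16 s{\left(B \right)} = 16 \cdot \frac{1}{6} = \frac{8}{3}$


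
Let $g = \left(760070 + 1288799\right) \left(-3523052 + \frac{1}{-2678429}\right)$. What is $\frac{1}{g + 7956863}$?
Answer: $- \frac{2678429}{19333607818296997294} \approx -1.3854 \cdot 10^{-13}$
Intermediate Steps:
$g = - \frac{19333629130189605521}{2678429}$ ($g = 2048869 \left(-3523052 - \frac{1}{2678429}\right) = 2048869 \left(- \frac{9436244645309}{2678429}\right) = - \frac{19333629130189605521}{2678429} \approx -7.2183 \cdot 10^{12}$)
$\frac{1}{g + 7956863} = \frac{1}{- \frac{19333629130189605521}{2678429} + 7956863} = \frac{1}{- \frac{19333607818296997294}{2678429}} = - \frac{2678429}{19333607818296997294}$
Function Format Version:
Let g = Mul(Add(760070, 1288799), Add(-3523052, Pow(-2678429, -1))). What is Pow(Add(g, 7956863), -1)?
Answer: Rational(-2678429, 19333607818296997294) ≈ -1.3854e-13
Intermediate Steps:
g = Rational(-19333629130189605521, 2678429) (g = Mul(2048869, Add(-3523052, Rational(-1, 2678429))) = Mul(2048869, Rational(-9436244645309, 2678429)) = Rational(-19333629130189605521, 2678429) ≈ -7.2183e+12)
Pow(Add(g, 7956863), -1) = Pow(Add(Rational(-19333629130189605521, 2678429), 7956863), -1) = Pow(Rational(-19333607818296997294, 2678429), -1) = Rational(-2678429, 19333607818296997294)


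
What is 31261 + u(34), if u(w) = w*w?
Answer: 32417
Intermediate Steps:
u(w) = w²
31261 + u(34) = 31261 + 34² = 31261 + 1156 = 32417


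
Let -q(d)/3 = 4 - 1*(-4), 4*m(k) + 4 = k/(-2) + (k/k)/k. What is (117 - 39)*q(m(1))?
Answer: -1872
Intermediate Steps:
m(k) = -1 - k/8 + 1/(4*k) (m(k) = -1 + (k/(-2) + (k/k)/k)/4 = -1 + (k*(-½) + 1/k)/4 = -1 + (-k/2 + 1/k)/4 = -1 + (1/k - k/2)/4 = -1 + (-k/8 + 1/(4*k)) = -1 - k/8 + 1/(4*k))
q(d) = -24 (q(d) = -3*(4 - 1*(-4)) = -3*(4 + 4) = -3*8 = -24)
(117 - 39)*q(m(1)) = (117 - 39)*(-24) = 78*(-24) = -1872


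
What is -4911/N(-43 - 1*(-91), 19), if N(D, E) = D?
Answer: -1637/16 ≈ -102.31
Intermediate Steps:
-4911/N(-43 - 1*(-91), 19) = -4911/(-43 - 1*(-91)) = -4911/(-43 + 91) = -4911/48 = -4911*1/48 = -1637/16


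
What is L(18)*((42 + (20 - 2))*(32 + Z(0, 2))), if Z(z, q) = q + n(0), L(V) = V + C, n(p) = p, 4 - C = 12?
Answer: 20400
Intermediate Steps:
C = -8 (C = 4 - 1*12 = 4 - 12 = -8)
L(V) = -8 + V (L(V) = V - 8 = -8 + V)
Z(z, q) = q (Z(z, q) = q + 0 = q)
L(18)*((42 + (20 - 2))*(32 + Z(0, 2))) = (-8 + 18)*((42 + (20 - 2))*(32 + 2)) = 10*((42 + 18)*34) = 10*(60*34) = 10*2040 = 20400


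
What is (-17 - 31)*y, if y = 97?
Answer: -4656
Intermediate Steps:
(-17 - 31)*y = (-17 - 31)*97 = -48*97 = -4656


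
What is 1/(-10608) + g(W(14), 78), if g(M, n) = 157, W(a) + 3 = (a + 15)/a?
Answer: 1665455/10608 ≈ 157.00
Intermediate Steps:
W(a) = -3 + (15 + a)/a (W(a) = -3 + (a + 15)/a = -3 + (15 + a)/a)
1/(-10608) + g(W(14), 78) = 1/(-10608) + 157 = -1/10608 + 157 = 1665455/10608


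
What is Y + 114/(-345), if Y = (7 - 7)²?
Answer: -38/115 ≈ -0.33043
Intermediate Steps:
Y = 0 (Y = 0² = 0)
Y + 114/(-345) = 0 + 114/(-345) = 0 + 114*(-1/345) = 0 - 38/115 = -38/115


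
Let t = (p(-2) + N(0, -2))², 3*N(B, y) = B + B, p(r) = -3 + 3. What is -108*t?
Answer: 0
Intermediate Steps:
p(r) = 0
N(B, y) = 2*B/3 (N(B, y) = (B + B)/3 = (2*B)/3 = 2*B/3)
t = 0 (t = (0 + (⅔)*0)² = (0 + 0)² = 0² = 0)
-108*t = -108*0 = 0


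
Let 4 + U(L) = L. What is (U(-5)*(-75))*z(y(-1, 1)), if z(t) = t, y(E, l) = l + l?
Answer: 1350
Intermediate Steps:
U(L) = -4 + L
y(E, l) = 2*l
(U(-5)*(-75))*z(y(-1, 1)) = ((-4 - 5)*(-75))*(2*1) = -9*(-75)*2 = 675*2 = 1350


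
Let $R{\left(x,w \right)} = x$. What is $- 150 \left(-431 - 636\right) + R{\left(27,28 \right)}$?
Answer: $160077$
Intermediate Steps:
$- 150 \left(-431 - 636\right) + R{\left(27,28 \right)} = - 150 \left(-431 - 636\right) + 27 = \left(-150\right) \left(-1067\right) + 27 = 160050 + 27 = 160077$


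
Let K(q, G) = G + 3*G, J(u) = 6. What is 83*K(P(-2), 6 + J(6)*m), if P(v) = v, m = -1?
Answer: 0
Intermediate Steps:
K(q, G) = 4*G
83*K(P(-2), 6 + J(6)*m) = 83*(4*(6 + 6*(-1))) = 83*(4*(6 - 6)) = 83*(4*0) = 83*0 = 0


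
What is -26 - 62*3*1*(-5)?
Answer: 904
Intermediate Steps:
-26 - 62*3*1*(-5) = -26 - 186*(-5) = -26 - 62*(-15) = -26 + 930 = 904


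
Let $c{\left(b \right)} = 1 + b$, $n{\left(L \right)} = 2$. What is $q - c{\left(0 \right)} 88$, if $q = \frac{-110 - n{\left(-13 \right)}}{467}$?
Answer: $- \frac{41208}{467} \approx -88.24$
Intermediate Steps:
$q = - \frac{112}{467}$ ($q = \frac{-110 - 2}{467} = \left(-110 - 2\right) \frac{1}{467} = \left(-112\right) \frac{1}{467} = - \frac{112}{467} \approx -0.23983$)
$q - c{\left(0 \right)} 88 = - \frac{112}{467} - \left(1 + 0\right) 88 = - \frac{112}{467} - 1 \cdot 88 = - \frac{112}{467} - 88 = - \frac{41208}{467}$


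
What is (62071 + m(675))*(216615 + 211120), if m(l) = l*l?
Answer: 221436698560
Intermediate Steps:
m(l) = l**2
(62071 + m(675))*(216615 + 211120) = (62071 + 675**2)*(216615 + 211120) = (62071 + 455625)*427735 = 517696*427735 = 221436698560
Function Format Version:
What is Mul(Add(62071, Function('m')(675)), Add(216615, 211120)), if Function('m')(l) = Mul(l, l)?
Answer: 221436698560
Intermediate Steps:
Function('m')(l) = Pow(l, 2)
Mul(Add(62071, Function('m')(675)), Add(216615, 211120)) = Mul(Add(62071, Pow(675, 2)), Add(216615, 211120)) = Mul(Add(62071, 455625), 427735) = Mul(517696, 427735) = 221436698560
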